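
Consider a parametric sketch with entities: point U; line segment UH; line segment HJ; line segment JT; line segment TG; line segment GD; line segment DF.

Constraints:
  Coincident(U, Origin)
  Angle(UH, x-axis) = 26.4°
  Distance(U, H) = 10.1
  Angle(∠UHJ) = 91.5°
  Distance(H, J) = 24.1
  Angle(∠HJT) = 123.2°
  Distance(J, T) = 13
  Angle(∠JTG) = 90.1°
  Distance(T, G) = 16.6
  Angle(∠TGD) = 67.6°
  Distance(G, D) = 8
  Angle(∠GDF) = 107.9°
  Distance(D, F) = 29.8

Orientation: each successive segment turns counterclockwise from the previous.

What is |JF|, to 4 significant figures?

17.98

U is at the origin; UH runs at 26.4° with length 10.1, so H = (9.047, 4.491). ∠UHJ = 91.5° gives HJ at 114.9° from the x-axis; with |HJ| = 24.1, J = (-1.100, 26.35). ∠HJT = 123.2° gives JT at 171.7° from the x-axis; with |JT| = 13.0, T = (-13.96, 28.23). ∠JTG = 90.1° gives TG at -98.40° from the x-axis; with |TG| = 16.6, G = (-16.39, 11.81). ∠TGD = 67.6° gives GD at 14.00° from the x-axis; with |GD| = 8.0, D = (-8.627, 13.74). ∠GDF = 107.9° gives DF at 86.10° from the x-axis; with |DF| = 29.8, F = (-6.600, 43.47). Then |JF| = |F − J| = 17.98.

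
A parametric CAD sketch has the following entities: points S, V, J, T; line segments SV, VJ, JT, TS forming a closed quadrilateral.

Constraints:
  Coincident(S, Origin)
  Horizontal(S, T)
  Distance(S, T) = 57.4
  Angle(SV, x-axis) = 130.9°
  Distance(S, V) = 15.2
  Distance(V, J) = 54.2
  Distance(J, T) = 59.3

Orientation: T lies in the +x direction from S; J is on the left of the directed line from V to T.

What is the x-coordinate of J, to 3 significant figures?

27.1

Checks: |VJ| = 54.20 ✓; |JT| = 59.30 ✓.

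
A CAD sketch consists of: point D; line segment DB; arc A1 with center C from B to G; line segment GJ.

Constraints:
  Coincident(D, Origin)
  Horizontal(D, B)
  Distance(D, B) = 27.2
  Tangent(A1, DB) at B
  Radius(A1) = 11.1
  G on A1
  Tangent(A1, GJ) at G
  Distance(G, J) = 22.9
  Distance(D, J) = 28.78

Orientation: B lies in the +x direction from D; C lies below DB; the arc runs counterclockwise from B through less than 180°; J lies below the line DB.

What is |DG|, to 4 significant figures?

18.28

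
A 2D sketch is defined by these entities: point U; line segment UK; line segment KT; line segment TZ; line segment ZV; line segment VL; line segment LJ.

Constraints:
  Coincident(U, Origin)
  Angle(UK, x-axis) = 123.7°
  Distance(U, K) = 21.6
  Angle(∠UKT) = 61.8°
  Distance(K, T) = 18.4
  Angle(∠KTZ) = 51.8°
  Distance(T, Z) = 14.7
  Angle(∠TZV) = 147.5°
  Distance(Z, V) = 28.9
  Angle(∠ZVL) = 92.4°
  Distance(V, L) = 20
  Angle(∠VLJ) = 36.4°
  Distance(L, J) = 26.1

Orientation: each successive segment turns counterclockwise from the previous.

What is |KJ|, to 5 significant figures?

16.625

U is at the origin; UK runs at 123.7° with length 21.6, so K = (-11.985, 17.970). ∠UKT = 61.8° gives KT at -118.10° from the x-axis; with |KT| = 18.4, T = (-20.651, 1.7391). ∠KTZ = 51.8° gives TZ at 10.100° from the x-axis; with |TZ| = 14.7, Z = (-6.1791, 4.3170). ∠TZV = 147.5° gives ZV at 42.600° from the x-axis; with |ZV| = 28.9, V = (15.094, 23.879). ∠ZVL = 92.4° gives VL at 130.20° from the x-axis; with |VL| = 20.0, L = (2.1850, 39.155). ∠VLJ = 36.4° gives LJ at -86.200° from the x-axis; with |LJ| = 26.1, J = (3.9147, 13.112). Then |KJ| = |J − K| = 16.625.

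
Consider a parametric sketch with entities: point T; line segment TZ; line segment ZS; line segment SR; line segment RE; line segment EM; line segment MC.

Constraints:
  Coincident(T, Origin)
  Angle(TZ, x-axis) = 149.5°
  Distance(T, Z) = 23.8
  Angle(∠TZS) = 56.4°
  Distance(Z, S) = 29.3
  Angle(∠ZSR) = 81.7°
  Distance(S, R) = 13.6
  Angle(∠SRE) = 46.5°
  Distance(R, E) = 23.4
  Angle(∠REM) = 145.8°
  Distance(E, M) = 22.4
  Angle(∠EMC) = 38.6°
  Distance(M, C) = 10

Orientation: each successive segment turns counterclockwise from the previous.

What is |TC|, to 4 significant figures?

40.04

∠REM = 145.8° gives EM at 179.1° from the x-axis; with |EM| = 22.4, M = (-47.13, -0.6826). ∠EMC = 38.6° gives MC at -39.50° from the x-axis; with |MC| = 10.0, C = (-39.42, -7.043). Then |TC| = |C − T| = 40.04.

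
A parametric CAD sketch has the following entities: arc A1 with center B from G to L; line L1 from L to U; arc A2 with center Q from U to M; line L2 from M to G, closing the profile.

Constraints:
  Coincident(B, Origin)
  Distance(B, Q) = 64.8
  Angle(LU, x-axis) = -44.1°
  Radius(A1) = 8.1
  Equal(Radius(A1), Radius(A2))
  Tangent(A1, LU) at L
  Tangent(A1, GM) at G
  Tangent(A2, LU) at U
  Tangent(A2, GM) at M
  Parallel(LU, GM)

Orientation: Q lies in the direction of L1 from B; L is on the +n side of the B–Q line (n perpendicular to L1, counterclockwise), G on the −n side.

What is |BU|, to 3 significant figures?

65.3

Tangency of A1 to both parallel lines with radius 8.1 puts L and G at B ± 8.1·n: L = (5.64, 5.82), G = (-5.64, -5.82). Equal radii place U and M the same way about Q: U = Q + 8.1·n = (52.2, -39.3), M = Q − 8.1·n = (40.9, -50.9). Then |BU| = |U − B| = 65.3.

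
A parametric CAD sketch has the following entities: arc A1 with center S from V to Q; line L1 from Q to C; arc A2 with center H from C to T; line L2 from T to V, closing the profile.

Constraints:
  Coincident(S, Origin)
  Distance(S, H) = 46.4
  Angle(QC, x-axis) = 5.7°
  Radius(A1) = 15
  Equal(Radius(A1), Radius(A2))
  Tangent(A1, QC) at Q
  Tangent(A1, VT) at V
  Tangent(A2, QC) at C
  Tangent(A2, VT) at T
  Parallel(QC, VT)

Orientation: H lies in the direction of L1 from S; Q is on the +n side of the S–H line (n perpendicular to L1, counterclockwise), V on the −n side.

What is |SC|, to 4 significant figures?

48.76

The slot axis is L1's direction at 5.7°, so u = (cos 5.7°, sin 5.7°) = (0.9951, 0.09932) and n = (−sin 5.7°, cos 5.7°) = (-0.09932, 0.9951). S is at the origin and H lies 46.4 along u from S, so H = 46.4·u = (46.17, 4.608). Tangency of A1 to both parallel lines with radius 15.0 puts Q and V at S ± 15.0·n: Q = (-1.490, 14.93), V = (1.490, -14.93). Equal radii place C and T the same way about H: C = H + 15.0·n = (44.68, 19.53), T = H − 15.0·n = (47.66, -10.32). Then |SC| = |C − S| = 48.76.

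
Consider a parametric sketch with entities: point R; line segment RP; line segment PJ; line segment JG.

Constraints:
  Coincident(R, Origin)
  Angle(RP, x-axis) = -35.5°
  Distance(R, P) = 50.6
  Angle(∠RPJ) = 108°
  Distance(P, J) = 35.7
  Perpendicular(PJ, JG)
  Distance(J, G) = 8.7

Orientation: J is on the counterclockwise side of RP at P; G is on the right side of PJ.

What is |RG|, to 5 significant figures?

76.579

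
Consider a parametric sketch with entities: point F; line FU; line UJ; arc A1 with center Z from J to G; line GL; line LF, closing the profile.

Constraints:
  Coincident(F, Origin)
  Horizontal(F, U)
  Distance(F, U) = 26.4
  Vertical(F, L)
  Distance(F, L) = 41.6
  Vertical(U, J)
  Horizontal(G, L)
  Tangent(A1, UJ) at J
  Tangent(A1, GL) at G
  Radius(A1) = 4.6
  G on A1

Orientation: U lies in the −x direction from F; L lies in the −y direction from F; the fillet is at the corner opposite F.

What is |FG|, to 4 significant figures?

46.97

F is at the origin; F and U share the same y with |FU| = 26.4 and U on the −x side, so U = (-26.40, 0.000). FL is vertical with |FL| = 41.6 and L on the −y side, so L = (0.000, -41.60). The virtual corner opposite F is at (-26.40, -41.60). Since A1 is tangent to UJ there, ZJ ⟂ UJ and since A1 is tangent to GL there, ZG ⟂ GL, with radius 4.6, so the center Z sits 4.6 in from both sides at Z = (-21.80, -37.00). That places the tangent points at J = (-26.40, -37.00) on UJ and G = (-21.80, -41.60) on GL. Then |FG| = |G − F| = 46.97.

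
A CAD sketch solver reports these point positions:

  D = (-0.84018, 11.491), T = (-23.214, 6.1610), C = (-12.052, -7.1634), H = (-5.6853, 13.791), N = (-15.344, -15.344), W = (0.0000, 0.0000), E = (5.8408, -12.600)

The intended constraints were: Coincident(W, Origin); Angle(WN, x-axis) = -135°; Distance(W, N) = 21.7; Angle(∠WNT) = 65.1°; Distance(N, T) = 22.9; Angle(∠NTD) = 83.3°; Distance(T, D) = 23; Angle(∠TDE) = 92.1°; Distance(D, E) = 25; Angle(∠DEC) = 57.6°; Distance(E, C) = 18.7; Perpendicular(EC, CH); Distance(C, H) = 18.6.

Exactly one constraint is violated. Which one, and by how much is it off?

Distance(C, H) = 18.6 — off by 3.30.

W = (0.00, 0.00) ✓; WN at -135.0° ✓; |WN| = 21.70 ✓; ∠WNT = 65.10° ✓; |NT| = 22.90 ✓; ∠NTD = 83.30° ✓; |TD| = 23.00 ✓; ∠TDE = 92.10° ✓; |DE| = 25.00 ✓; ∠DEC = 57.60° ✓; |EC| = 18.70 ✓; ∠(EC, CH) = 90.00° ✓; |CH| = 21.90 ✗.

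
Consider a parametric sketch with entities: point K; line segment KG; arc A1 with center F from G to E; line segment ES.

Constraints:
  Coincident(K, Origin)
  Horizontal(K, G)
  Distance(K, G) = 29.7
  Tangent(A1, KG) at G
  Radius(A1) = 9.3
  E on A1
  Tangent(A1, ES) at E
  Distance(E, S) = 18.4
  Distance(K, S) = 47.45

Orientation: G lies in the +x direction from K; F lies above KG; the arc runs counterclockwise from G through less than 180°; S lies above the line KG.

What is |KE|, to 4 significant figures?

40.17

Checks: |FE| = 9.300 ✓; ∠(FE, ES) = 90.00° ✓; |ES| = 18.40 ✓; |KS| = 47.45 ✓.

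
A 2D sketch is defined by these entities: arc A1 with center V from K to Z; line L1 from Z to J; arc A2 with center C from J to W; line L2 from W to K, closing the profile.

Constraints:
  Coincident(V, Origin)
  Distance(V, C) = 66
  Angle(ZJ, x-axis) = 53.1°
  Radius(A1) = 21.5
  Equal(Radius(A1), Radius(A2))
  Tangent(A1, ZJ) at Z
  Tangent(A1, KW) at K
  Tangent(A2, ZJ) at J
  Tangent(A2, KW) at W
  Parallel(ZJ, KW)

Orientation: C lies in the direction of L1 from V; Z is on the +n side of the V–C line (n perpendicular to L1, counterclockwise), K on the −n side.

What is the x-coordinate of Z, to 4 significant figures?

-17.19

The slot axis is L1's direction at 53.1°, so u = (cos 53.1°, sin 53.1°) = (0.6004, 0.7997) and n = (−sin 53.1°, cos 53.1°) = (-0.7997, 0.6004). V is at the origin and C lies 66.0 along u from V, so C = 66.0·u = (39.63, 52.78). Tangency of A1 to both parallel lines with radius 21.5 puts Z and K at V ± 21.5·n: Z = (-17.19, 12.91), K = (17.19, -12.91). So Z.x = -17.19.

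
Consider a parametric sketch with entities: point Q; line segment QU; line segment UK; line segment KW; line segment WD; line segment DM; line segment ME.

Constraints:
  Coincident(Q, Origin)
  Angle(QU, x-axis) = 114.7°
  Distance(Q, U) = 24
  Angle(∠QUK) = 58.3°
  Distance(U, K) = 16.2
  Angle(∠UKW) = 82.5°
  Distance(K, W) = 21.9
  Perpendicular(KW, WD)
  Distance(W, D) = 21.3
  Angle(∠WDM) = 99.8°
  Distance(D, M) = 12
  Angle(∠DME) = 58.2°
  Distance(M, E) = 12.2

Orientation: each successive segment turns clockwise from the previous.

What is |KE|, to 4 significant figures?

18.95

∠WDM = 99.8° gives DM at 85.30° from the x-axis; with |DM| = 12.0, M = (-19.07, 15.92). ∠DME = 58.2° gives ME at -36.50° from the x-axis; with |ME| = 12.2, E = (-9.264, 8.663). Then |KE| = |E − K| = 18.95.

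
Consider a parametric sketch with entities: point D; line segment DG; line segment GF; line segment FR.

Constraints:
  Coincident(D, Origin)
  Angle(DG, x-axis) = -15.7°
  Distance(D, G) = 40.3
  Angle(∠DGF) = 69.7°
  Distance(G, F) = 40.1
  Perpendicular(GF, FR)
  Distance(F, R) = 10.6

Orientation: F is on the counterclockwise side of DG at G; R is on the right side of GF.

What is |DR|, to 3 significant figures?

55.0

D is at the origin; DG runs at -15.7° with length 40.3, so G = 40.3·(cos -15.7°, sin -15.7°) = (38.8, -10.9). ∠DGF = 69.7°, so GF runs at -15.7° + (180° − 69.7°) = 94.6° from the x-axis; with |GF| = 40.1, F = G + 40.1·(cos 94.6°, sin 94.6°) = (35.6, 29.1). GF is perpendicular to FR; with |FR| = 10.6 on the right of GF, R = F + 10.6·(0.997, 0.0802) = (46.1, 29.9). Then |DR| = |R − D| = 55.0.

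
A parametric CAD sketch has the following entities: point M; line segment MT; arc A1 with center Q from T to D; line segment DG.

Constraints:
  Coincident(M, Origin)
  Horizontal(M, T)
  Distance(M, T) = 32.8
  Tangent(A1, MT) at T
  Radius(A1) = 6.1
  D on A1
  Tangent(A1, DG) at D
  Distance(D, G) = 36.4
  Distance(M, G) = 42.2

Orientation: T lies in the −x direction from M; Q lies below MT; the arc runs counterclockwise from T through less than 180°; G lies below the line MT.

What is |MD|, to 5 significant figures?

38.941

Checks: |MT| = 32.80 ✓; |QD| = 6.100 ✓; ∠(QD, DG) = 90.00° ✓; |DG| = 36.40 ✓; |MG| = 42.20 ✓.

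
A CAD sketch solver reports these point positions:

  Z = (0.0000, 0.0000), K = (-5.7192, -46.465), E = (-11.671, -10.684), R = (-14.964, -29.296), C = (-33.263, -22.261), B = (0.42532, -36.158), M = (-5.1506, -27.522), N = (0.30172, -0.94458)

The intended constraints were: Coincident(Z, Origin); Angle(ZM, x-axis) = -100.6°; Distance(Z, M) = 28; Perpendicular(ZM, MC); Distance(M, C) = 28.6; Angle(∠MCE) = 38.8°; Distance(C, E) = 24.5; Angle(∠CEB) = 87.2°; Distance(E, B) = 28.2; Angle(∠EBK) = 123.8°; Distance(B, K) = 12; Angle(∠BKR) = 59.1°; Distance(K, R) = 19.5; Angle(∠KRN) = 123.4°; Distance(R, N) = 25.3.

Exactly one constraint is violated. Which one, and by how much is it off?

Distance(R, N) = 25.3 — off by 6.90.

Z = (0.00, 0.00) ✓; ZM at -100.6° ✓; |ZM| = 28.00 ✓; ∠(ZM, MC) = 90.00° ✓; |MC| = 28.60 ✓; ∠MCE = 38.80° ✓; |CE| = 24.50 ✓; ∠CEB = 87.20° ✓; |EB| = 28.20 ✓; ∠EBK = 123.8° ✓; |BK| = 12.00 ✓; ∠BKR = 59.10° ✓; |KR| = 19.50 ✓; ∠KRN = 123.4° ✓; |RN| = 32.20 ✗.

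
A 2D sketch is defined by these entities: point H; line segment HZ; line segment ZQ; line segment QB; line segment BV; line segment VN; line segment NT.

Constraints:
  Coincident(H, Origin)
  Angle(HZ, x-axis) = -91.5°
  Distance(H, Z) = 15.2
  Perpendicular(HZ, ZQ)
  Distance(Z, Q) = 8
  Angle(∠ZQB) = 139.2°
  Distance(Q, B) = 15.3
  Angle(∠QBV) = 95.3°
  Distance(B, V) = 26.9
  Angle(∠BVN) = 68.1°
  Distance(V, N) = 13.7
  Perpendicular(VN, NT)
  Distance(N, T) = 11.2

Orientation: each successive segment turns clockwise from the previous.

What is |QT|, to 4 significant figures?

14.46

∠BVN = 68.1° gives VN at -58.90° from the x-axis; with |VN| = 13.7, N = (3.554, 5.064). The perpendicularity gives NT at right angles to VN, so NT runs at -148.9°; with |NT| = 11.2, T = (-6.036, -0.7210). Then |QT| = |T − Q| = 14.46.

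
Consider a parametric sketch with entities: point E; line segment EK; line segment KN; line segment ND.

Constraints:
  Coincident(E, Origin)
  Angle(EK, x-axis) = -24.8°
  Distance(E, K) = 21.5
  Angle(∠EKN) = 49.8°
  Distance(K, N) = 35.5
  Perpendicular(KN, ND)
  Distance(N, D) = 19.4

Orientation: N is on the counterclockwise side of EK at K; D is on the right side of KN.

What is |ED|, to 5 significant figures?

41.842

E is at the origin; EK runs at -24.8° with length 21.5, so K = 21.5·(cos -24.8°, sin -24.8°) = (19.517, -9.0182). ∠EKN = 49.8°, so KN runs at -24.8° + (180° − 49.8°) = 105.40° from the x-axis; with |KN| = 35.5, N = K + 35.5·(cos 105.40°, sin 105.40°) = (10.090, 25.207). KN is perpendicular to ND; with |ND| = 19.4 on the right of KN, D = N + 19.4·(0.96410, 0.26556) = (28.793, 30.359). Then |ED| = |D − E| = 41.842.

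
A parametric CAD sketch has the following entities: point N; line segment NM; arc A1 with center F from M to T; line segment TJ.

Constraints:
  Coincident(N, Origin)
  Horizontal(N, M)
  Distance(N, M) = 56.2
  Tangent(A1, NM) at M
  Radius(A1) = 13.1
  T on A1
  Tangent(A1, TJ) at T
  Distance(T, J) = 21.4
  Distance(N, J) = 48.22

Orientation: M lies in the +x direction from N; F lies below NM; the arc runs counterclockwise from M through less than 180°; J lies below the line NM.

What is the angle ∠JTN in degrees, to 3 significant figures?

86.3°

Checks: ∠(FM, MN) = 90.00° ✓; |FT| = 13.10 ✓; ∠(FT, TJ) = 90.00° ✓; |TJ| = 21.40 ✓; |NJ| = 48.22 ✓.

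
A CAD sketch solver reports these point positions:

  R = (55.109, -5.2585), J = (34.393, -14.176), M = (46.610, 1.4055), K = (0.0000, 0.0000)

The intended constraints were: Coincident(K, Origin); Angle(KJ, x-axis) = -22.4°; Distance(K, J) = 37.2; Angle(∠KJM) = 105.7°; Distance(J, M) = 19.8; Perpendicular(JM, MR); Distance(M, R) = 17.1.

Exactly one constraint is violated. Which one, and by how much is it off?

Distance(M, R) = 17.1 — off by 6.30.

K = (0.00, 0.00) ✓; KJ at -22.40° ✓; |KJ| = 37.20 ✓; ∠KJM = 105.7° ✓; |JM| = 19.80 ✓; ∠(JM, MR) = 90.00° ✓; |MR| = 10.80 ✗.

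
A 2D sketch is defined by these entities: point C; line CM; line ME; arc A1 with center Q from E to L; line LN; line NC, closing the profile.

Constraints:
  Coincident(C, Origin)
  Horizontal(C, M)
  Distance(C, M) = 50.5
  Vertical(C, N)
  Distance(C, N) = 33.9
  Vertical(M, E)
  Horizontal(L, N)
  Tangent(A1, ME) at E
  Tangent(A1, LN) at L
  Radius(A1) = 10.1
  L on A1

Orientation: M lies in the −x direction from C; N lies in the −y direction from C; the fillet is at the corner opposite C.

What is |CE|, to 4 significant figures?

55.83

C is at the origin; CM is horizontal with |CM| = 50.5 and M on the −x side, so M = (-50.50, 0.000). CN is vertical with |CN| = 33.9 and N on the −y side, so N = (0.000, -33.90). The virtual corner opposite C is at (-50.50, -33.90). A1 meets ME tangentially, so QE is at right angles to ME and the tangent condition forces QL to be normal to LN, with radius 10.1, so the center Q sits 10.1 in from both sides at Q = (-40.40, -23.80). That places the tangent points at E = (-50.50, -23.80) on ME and L = (-40.40, -33.90) on LN. Then |CE| = |E − C| = 55.83.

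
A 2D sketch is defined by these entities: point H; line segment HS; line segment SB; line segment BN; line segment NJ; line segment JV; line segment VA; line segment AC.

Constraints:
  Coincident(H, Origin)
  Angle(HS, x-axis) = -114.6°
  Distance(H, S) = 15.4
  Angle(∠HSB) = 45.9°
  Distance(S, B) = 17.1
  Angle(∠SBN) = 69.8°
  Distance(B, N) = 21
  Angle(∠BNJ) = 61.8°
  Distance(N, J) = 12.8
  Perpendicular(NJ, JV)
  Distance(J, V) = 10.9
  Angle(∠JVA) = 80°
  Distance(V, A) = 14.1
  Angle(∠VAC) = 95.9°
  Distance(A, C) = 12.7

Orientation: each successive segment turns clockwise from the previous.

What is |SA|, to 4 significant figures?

22.53

H is at the origin; HS runs at -114.6° with length 15.4, so S = (-6.411, -14.00). ∠HSB = 45.9° gives SB at 111.3° from the x-axis; with |SB| = 17.1, B = (-12.62, 1.930). ∠SBN = 69.8° gives BN at 1.100° from the x-axis; with |BN| = 21.0, N = (8.374, 2.333). ∠BNJ = 61.8° gives NJ at -117.1° from the x-axis; with |NJ| = 12.8, J = (2.543, -9.062). The perpendicularity gives JV at right angles to NJ, so JV runs at 152.9°; with |JV| = 10.9, V = (-7.160, -4.096). ∠JVA = 80.0° gives VA at 52.90° from the x-axis; with |VA| = 14.1, A = (1.345, 7.149). Then |SA| = |A − S| = 22.53.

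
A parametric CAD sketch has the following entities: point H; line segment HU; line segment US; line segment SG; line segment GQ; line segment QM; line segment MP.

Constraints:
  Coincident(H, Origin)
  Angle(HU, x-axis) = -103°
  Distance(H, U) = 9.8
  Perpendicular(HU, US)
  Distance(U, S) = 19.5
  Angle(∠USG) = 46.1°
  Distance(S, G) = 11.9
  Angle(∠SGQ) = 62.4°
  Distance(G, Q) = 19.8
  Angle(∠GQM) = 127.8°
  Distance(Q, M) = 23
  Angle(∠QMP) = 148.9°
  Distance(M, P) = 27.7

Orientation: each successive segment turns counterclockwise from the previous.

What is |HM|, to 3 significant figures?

43.0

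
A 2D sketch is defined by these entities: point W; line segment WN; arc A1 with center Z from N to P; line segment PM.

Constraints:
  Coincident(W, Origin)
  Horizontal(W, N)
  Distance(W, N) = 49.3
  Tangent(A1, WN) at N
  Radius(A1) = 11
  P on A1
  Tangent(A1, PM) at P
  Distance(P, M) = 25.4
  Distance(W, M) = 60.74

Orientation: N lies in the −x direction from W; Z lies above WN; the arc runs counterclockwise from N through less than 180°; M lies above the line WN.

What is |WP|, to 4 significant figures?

41.48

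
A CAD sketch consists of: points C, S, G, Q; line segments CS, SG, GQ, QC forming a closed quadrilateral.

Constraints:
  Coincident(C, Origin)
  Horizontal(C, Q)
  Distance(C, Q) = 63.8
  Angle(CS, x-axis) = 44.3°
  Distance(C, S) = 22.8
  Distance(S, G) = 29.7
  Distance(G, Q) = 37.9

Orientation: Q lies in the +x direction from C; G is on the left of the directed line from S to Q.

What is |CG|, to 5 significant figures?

52.121

Checks: |SG| = 29.70 ✓; |GQ| = 37.90 ✓.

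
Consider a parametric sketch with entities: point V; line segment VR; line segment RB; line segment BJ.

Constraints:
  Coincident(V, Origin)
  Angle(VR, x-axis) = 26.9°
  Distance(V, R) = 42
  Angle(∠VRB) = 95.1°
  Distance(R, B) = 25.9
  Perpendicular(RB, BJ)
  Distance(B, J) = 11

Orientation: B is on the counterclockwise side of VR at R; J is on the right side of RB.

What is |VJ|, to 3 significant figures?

60.6

∠VRB = 95.1°, so RB runs at 26.9° + (180° − 95.1°) = 112° from the x-axis; with |RB| = 25.9, B = R + 25.9·(cos 112°, sin 112°) = (27.8, 43.1). RB is perpendicular to BJ; with |BJ| = 11.0 on the right of RB, J = B + 11.0·(0.928, 0.371) = (38.1, 47.1). Then |VJ| = |J − V| = 60.6.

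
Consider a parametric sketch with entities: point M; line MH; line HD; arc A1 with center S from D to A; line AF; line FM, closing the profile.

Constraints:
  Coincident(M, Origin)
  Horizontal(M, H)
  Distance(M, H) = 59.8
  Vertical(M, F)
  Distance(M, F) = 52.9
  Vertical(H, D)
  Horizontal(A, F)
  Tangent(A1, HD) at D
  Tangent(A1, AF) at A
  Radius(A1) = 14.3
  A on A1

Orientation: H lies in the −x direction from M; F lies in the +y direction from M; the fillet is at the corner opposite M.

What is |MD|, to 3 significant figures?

71.2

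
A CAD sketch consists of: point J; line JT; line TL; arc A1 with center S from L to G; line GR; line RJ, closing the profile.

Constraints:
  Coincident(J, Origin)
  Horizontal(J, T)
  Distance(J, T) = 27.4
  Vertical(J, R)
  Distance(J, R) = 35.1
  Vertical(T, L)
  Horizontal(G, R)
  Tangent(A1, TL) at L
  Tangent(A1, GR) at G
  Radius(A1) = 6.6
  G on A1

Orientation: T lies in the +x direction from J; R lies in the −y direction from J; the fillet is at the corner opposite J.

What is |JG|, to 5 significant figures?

40.800

J is at the origin; J and T share the same y with |JT| = 27.4 and T on the +x side, so T = (27.400, 0.0000). J and R share the same x with |JR| = 35.1 and R on the −y side, so R = (0.0000, -35.100). The virtual corner opposite J is at (27.400, -35.100). Since A1 is tangent to TL there, SL ⟂ TL and tangency of A1 to GR means the radius SG is perpendicular to GR, with radius 6.6, so the center S sits 6.6 in from both sides at S = (20.800, -28.500). That places the tangent points at L = (27.400, -28.500) on TL and G = (20.800, -35.100) on GR. Then |JG| = |G − J| = 40.800.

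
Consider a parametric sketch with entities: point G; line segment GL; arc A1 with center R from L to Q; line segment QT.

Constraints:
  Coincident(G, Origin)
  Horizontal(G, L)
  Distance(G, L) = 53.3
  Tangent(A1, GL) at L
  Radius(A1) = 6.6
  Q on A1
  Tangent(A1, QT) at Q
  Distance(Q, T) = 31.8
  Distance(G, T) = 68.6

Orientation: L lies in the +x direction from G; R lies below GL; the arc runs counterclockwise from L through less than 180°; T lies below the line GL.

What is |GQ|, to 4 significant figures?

47.78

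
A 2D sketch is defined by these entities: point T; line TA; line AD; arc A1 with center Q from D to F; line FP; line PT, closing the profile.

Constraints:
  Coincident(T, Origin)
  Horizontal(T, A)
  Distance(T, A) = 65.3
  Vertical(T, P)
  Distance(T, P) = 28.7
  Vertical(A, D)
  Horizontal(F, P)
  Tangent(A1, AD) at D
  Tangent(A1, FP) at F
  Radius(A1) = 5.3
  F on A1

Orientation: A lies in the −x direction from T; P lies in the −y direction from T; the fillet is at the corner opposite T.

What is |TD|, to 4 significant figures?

69.37

T is at the origin; TA is horizontal with |TA| = 65.3 and A on the −x side, so A = (-65.30, 0.000). TP is vertical with |TP| = 28.7 and P on the −y side, so P = (0.000, -28.70). The virtual corner opposite T is at (-65.30, -28.70). Tangency of A1 to AD means the radius QD is perpendicular to AD and A1 meets FP tangentially, so QF is at right angles to FP, with radius 5.3, so the center Q sits 5.3 in from both sides at Q = (-60.00, -23.40). That places the tangent points at D = (-65.30, -23.40) on AD and F = (-60.00, -28.70) on FP. Then |TD| = |D − T| = 69.37.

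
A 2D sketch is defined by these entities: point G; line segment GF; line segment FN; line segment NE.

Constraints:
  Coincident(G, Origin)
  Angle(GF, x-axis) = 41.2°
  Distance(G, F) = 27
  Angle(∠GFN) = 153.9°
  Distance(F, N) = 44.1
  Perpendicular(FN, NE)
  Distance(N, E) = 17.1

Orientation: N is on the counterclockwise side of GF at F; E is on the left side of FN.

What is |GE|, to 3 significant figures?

68.5

G is at the origin; GF runs at 41.2° with length 27.0, so F = 27.0·(cos 41.2°, sin 41.2°) = (20.3, 17.8). ∠GFN = 153.9°, so FN runs at 41.2° + (180° − 153.9°) = 67.3° from the x-axis; with |FN| = 44.1, N = F + 44.1·(cos 67.3°, sin 67.3°) = (37.3, 58.5). The perpendicularity gives NE at right angles to FN; with |NE| = 17.1 on the left of FN, E = N + 17.1·(-0.923, 0.386) = (21.6, 65.1). Then |GE| = |E − G| = 68.5.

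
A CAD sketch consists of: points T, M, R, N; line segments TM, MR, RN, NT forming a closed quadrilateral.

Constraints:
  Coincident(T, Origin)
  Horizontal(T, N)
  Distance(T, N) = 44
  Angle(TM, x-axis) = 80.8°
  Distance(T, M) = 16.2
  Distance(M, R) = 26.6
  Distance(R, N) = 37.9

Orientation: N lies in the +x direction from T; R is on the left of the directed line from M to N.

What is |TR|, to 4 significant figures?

39.92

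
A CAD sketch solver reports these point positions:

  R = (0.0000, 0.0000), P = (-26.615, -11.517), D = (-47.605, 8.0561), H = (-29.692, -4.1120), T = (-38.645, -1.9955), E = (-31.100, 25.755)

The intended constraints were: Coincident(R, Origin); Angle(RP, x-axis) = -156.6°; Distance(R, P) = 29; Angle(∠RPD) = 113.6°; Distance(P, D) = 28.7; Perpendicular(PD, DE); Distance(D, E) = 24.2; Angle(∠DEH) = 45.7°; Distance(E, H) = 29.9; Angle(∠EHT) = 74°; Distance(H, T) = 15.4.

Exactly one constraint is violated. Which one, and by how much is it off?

Distance(H, T) = 15.4 — off by 6.20.

R = (0.00, 0.00) ✓; RP at -156.6° ✓; |RP| = 29.00 ✓; ∠RPD = 113.6° ✓; |PD| = 28.70 ✓; ∠(PD, DE) = 90.00° ✓; |DE| = 24.20 ✓; ∠DEH = 45.70° ✓; |EH| = 29.90 ✓; ∠EHT = 74.00° ✓; |HT| = 9.200 ✗.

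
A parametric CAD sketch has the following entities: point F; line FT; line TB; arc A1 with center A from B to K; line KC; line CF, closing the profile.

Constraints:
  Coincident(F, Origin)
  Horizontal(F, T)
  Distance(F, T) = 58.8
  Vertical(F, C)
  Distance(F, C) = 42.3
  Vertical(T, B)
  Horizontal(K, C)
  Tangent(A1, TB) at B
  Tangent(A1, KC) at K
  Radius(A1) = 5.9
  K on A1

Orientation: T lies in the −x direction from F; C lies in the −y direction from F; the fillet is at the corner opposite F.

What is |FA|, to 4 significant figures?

64.21

F is at the origin; F and T share the same y with |FT| = 58.8 and T on the −x side, so T = (-58.80, 0.000). FC is vertical with |FC| = 42.3 and C on the −y side, so C = (0.000, -42.30). The virtual corner opposite F is at (-58.80, -42.30). Since A1 is tangent to TB there, AB ⟂ TB and the tangent condition forces AK to be normal to KC, with radius 5.9, so the center A sits 5.9 in from both sides at A = (-52.90, -36.40). Then |FA| = |A − F| = 64.21.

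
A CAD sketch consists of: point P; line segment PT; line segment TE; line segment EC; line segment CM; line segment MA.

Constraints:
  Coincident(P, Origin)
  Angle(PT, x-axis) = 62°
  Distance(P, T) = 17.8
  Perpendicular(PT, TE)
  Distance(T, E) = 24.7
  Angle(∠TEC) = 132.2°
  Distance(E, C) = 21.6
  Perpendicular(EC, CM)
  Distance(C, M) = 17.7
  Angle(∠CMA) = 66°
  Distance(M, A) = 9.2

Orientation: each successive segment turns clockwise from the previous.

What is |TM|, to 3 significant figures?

38.2

P is at the origin; PT runs at 62.0° with length 17.8, so T = (8.36, 15.7). PT ⟂ TE, so TE runs at -28.0°; with |TE| = 24.7, E = (30.2, 4.12). ∠TEC = 132.2° gives EC at -75.8° from the x-axis; with |EC| = 21.6, C = (35.5, -16.8). The perpendicularity gives CM at right angles to EC, so CM runs at -166°; with |CM| = 17.7, M = (18.3, -21.2). Then |TM| = |M − T| = 38.2.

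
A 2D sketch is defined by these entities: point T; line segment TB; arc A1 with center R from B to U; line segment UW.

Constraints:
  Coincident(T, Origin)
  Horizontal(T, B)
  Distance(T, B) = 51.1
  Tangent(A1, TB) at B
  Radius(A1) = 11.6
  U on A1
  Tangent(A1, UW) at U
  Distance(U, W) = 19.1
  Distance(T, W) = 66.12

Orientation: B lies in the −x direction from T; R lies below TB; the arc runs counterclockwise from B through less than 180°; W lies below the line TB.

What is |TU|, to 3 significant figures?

64.0

T is at the origin; TB is horizontal with |TB| = 51.1 and B on the −x side, so B = (-51.1, 0.00). A1 meets TB tangentially, so RB is at right angles to TB, so R = B + (0, -11.6) = (-51.1, -11.6). Since RU ⟂ UW (tangency), |RW| = √(11.6² + 19.1²) = 22.3 regardless of where U sits on A1. So W lies on both circle(T, 66.12) and circle(R, 22.3); the below-TB intersection is W = (-57.2, -33.1). U is the foot of the tangent from W: U = (-62.3, -14.7).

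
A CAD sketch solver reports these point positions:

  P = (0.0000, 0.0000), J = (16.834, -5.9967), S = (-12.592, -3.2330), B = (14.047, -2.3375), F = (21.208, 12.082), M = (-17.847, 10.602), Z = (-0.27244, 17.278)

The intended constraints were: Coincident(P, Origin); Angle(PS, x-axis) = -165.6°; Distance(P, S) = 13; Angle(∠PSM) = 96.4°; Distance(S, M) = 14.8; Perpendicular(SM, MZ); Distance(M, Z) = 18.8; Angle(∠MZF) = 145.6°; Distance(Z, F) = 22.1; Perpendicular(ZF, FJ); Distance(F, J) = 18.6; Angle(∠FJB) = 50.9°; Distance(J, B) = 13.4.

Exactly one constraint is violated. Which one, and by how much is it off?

Distance(J, B) = 13.4 — off by 8.80.

P = (0.00, 0.00) ✓; PS at -165.6° ✓; |PS| = 13.00 ✓; ∠PSM = 96.40° ✓; |SM| = 14.80 ✓; ∠(SM, MZ) = 90.00° ✓; |MZ| = 18.80 ✓; ∠MZF = 145.6° ✓; |ZF| = 22.10 ✓; ∠(ZF, FJ) = 90.00° ✓; |FJ| = 18.60 ✓; ∠FJB = 50.90° ✓; |JB| = 4.600 ✗.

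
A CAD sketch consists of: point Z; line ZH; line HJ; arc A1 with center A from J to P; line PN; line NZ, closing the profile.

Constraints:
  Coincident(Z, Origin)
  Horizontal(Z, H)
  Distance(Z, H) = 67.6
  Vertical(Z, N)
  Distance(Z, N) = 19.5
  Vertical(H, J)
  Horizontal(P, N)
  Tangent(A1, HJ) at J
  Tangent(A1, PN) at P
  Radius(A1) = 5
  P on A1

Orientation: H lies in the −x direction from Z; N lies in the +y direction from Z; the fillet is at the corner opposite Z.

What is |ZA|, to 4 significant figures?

64.26

Z is at the origin; ZH is horizontal with |ZH| = 67.6 and H on the −x side, so H = (-67.60, 0.000). Z and N share the same x with |ZN| = 19.5 and N on the +y side, so N = (0.000, 19.50). The virtual corner opposite Z is at (-67.60, 19.50). The tangent condition forces AJ to be normal to HJ and A1 meets PN tangentially, so AP is at right angles to PN, with radius 5.0, so the center A sits 5.0 in from both sides at A = (-62.60, 14.50). Then |ZA| = |A − Z| = 64.26.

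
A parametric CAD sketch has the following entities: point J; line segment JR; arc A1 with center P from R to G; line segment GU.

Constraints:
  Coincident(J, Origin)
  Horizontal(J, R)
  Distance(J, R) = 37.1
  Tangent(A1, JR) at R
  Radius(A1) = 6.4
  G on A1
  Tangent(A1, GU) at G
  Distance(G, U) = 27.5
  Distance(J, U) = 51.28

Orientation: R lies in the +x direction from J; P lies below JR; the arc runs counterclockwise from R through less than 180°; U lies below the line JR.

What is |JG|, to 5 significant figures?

31.927

J is at the origin; JR is horizontal with |JR| = 37.1 and R on the +x side, so R = (37.100, 0.0000). Since A1 is tangent to JR there, PR ⟂ JR, so P = R + (0, -6.4) = (37.100, -6.4000). Since PG ⟂ GU (tangency), |PU| = √(6.4² + 27.5²) = 28.235 regardless of where G sits on A1. So U lies on both circle(J, 51.28) and circle(P, 28.235); the below-JR intersection is U = (37.825, -34.626). G is the foot of the tangent from U: G = (30.906, -8.0102).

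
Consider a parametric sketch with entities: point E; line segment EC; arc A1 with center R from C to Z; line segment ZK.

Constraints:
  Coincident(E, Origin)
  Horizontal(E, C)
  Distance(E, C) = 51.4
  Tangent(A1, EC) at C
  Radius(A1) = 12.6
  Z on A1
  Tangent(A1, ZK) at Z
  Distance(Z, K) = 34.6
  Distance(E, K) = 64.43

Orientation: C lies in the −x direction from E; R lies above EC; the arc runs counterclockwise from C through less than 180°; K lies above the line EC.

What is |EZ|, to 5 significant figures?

41.300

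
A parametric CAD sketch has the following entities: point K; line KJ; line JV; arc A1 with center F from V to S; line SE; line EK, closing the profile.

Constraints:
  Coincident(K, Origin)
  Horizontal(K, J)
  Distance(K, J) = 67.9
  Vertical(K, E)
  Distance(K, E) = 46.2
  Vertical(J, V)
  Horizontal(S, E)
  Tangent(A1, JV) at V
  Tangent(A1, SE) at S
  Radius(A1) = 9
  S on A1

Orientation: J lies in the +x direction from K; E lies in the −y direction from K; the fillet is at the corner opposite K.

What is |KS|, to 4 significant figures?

74.86

K is at the origin; KJ is horizontal with |KJ| = 67.9 and J on the +x side, so J = (67.90, 0.000). KE is vertical with |KE| = 46.2 and E on the −y side, so E = (0.000, -46.20). The virtual corner opposite K is at (67.90, -46.20). The tangent condition forces FV to be normal to JV and tangency of A1 to SE means the radius FS is perpendicular to SE, with radius 9.0, so the center F sits 9.0 in from both sides at F = (58.90, -37.20). That places the tangent points at V = (67.90, -37.20) on JV and S = (58.90, -46.20) on SE. Then |KS| = |S − K| = 74.86.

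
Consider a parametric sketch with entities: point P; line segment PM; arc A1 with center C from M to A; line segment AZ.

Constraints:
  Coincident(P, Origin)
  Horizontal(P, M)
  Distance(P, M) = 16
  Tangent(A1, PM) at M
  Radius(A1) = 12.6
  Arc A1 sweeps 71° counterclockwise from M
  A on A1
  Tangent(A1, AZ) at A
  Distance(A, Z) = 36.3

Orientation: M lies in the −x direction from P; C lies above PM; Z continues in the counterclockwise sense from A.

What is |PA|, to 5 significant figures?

9.4293

P is at the origin; PM is horizontal with |PM| = 16.0 and M on the −x side, so M = (-16.000, 0.0000). Since A1 is tangent to PM there, CM ⟂ PM, so C = M + (0, 12.6) = (-16.000, 12.600). On A1, M sits at bearing -90° from C; a 71° counterclockwise sweep puts A at bearing -19°, so A = C + 12.6·(cos -19°, sin -19°) = (-4.0865, 8.4978). Then |PA| = |A − P| = 9.4293.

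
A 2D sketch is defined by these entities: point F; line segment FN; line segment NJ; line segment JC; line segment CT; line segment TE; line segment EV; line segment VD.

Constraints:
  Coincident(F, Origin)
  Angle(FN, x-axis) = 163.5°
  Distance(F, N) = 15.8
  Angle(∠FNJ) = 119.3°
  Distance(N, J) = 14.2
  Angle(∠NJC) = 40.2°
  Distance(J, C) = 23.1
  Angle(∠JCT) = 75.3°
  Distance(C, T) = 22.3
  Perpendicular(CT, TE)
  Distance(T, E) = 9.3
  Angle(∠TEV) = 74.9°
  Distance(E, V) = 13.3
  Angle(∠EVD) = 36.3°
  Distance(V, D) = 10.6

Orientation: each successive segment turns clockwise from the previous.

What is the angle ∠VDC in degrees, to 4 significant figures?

27.11°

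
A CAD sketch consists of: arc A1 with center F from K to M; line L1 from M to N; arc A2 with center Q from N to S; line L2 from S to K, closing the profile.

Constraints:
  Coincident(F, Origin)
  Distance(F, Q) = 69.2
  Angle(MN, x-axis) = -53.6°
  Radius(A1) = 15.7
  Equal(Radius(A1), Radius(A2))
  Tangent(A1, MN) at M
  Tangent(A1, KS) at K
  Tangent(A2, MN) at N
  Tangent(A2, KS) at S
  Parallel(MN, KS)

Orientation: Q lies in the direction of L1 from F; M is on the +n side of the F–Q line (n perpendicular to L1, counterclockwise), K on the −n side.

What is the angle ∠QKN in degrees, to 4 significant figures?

11.62°

The slot axis is L1's direction at -53.6°, so u = (cos -53.6°, sin -53.6°) = (0.5934, -0.8049) and n = (−sin -53.6°, cos -53.6°) = (0.8049, 0.5934). F is at the origin and Q lies 69.2 along u from F, so Q = 69.2·u = (41.06, -55.70). Tangency of A1 to both parallel lines with radius 15.7 puts M and K at F ± 15.7·n: M = (12.64, 9.317), K = (-12.64, -9.317). Equal radii place N and S the same way about Q: N = Q + 15.7·n = (53.70, -46.38), S = Q − 15.7·n = (28.43, -65.02). Then cos ∠QKN = KQ·KN / (|KQ||KN|), giving 11.62°.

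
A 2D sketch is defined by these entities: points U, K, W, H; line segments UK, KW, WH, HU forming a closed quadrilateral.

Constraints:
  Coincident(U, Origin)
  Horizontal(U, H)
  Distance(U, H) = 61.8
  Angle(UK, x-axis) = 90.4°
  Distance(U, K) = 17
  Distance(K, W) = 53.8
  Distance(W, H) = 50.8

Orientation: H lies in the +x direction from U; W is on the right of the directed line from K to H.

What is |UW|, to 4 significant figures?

38.92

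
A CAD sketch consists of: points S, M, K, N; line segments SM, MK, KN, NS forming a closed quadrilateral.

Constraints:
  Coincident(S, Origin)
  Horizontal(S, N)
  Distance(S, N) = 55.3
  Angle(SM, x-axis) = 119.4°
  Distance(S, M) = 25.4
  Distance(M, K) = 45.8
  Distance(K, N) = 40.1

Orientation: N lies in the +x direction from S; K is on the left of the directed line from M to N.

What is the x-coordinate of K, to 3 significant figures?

32.1

Checks: |MK| = 45.80 ✓; |KN| = 40.10 ✓.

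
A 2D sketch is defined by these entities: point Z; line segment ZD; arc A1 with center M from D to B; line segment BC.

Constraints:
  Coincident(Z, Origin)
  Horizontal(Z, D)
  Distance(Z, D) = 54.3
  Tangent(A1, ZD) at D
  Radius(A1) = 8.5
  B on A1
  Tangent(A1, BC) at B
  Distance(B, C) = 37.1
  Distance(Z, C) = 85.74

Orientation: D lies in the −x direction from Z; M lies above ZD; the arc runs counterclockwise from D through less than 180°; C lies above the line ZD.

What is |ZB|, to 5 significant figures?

50.759

Checks: Z = (0.00, 0.00) ✓; |MB| = 8.500 ✓; ∠(MB, BC) = 90.00° ✓; |BC| = 37.10 ✓; |ZC| = 85.74 ✓.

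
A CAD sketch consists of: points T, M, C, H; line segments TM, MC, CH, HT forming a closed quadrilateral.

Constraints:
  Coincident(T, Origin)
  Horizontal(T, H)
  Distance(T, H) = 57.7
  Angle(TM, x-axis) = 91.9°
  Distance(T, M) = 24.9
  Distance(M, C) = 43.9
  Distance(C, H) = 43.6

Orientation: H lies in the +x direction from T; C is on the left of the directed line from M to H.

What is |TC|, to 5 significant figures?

56.852

Checks: T = (0.00, 0.00) ✓; |MC| = 43.90 ✓; |CH| = 43.60 ✓.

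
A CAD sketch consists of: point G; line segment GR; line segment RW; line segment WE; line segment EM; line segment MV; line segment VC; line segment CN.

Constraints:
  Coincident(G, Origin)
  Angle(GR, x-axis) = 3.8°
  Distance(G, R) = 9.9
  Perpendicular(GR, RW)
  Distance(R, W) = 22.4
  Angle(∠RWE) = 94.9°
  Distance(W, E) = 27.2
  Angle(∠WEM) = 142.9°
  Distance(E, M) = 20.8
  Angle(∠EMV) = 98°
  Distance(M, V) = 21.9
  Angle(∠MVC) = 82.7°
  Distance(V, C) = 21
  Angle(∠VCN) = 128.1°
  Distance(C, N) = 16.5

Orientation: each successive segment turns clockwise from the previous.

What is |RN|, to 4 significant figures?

26.38

G is at the origin; GR runs at 3.8° with length 9.9, so R = (9.878, 0.6561). GR ⟂ RW, so RW runs at -86.20°; with |RW| = 22.4, W = (11.36, -21.69). ∠RWE = 94.9° gives WE at -171.3° from the x-axis; with |WE| = 27.2, E = (-15.52, -25.81). ∠WEM = 142.9° gives EM at 151.6° from the x-axis; with |EM| = 20.8, M = (-33.82, -15.92). ∠EMV = 98.0° gives MV at 69.60° from the x-axis; with |MV| = 21.9, V = (-26.19, 4.611). ∠MVC = 82.7° gives VC at -27.70° from the x-axis; with |VC| = 21.0, C = (-7.594, -5.151). ∠VCN = 128.1° gives CN at -79.60° from the x-axis; with |CN| = 16.5, N = (-4.615, -21.38). Then |RN| = |N − R| = 26.38.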